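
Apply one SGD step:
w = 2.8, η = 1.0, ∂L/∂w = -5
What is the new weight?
w_new = 7.8

w_new = w - η·∂L/∂w = 2.8 - 1.0×(-5) = 2.8 - (-5) = 7.8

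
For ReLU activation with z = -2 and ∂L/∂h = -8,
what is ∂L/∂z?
∂L/∂z = 0

h = ReLU(-2) = 0
Since z < 0: ∂h/∂z = 0
∂L/∂z = ∂L/∂h · ∂h/∂z = -8 × 0 = 0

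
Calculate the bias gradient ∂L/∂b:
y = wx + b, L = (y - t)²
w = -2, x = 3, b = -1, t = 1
∂L/∂b = -16

y = wx + b = (-2)(3) + -1 = -7
∂L/∂y = 2(y - t) = 2(-7 - 1) = -16
∂y/∂b = 1
∂L/∂b = ∂L/∂y · ∂y/∂b = -16 × 1 = -16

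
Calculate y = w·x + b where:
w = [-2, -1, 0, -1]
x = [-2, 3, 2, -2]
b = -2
y = 1

y = (-2)(-2) + (-1)(3) + (0)(2) + (-1)(-2) + -2 = 1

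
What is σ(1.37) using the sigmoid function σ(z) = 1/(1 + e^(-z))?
0.7974

sigmoid(1.37) = 1/(1 + e^(-1.37)) = 1/(1 + 0.2541) = 0.7974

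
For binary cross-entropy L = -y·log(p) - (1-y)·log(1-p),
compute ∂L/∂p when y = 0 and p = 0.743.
∂L/∂p = 3.891

∂L/∂p = -y/p + (1-y)/(1-p) = 0 + 1/0.257 = 3.891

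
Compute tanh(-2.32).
-0.9809

tanh(-2.32) = (e^(-2.32) - e^(2.32))/(e^(-2.32) + e^(2.32)) = -0.9809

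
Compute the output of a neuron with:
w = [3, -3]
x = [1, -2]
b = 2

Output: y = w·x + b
y = 11

y = (3)(1) + (-3)(-2) + 2 = 11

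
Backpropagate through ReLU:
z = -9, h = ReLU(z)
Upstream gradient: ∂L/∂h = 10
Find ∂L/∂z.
∂L/∂z = 0

h = ReLU(-9) = 0
Since z < 0: ∂h/∂z = 0
∂L/∂z = ∂L/∂h · ∂h/∂z = 10 × 0 = 0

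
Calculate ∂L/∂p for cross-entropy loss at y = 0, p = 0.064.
∂L/∂p = 1.068

∂L/∂p = -y/p + (1-y)/(1-p) = 0 + 1/0.936 = 1.068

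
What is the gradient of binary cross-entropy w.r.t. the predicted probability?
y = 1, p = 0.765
∂L/∂p = -1.307

∂L/∂p = -y/p + (1-y)/(1-p) = -1/0.765 + 0 = -1.307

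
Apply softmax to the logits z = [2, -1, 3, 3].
p = [0.1542, 0.0077, 0.4191, 0.4191]

exp(z) = [7.389, 0.3679, 20.09, 20.09]
Sum = 47.93
p = [0.1542, 0.0077, 0.4191, 0.4191]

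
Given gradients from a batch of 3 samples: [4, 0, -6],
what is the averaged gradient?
Average gradient = -0.6667

Average = (1/3)(4 + 0 + -6) = -2/3 = -0.6667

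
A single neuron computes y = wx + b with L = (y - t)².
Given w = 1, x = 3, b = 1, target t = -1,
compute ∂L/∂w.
∂L/∂w = 30

y = wx + b = (1)(3) + 1 = 4
∂L/∂y = 2(y - t) = 2(4 - -1) = 10
∂y/∂w = x = 3
∂L/∂w = ∂L/∂y · ∂y/∂w = 10 × 3 = 30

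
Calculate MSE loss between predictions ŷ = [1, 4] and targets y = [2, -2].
MSE = 18.5

MSE = (1/2)((1-2)² + (4--2)²) = (1/2)(1 + 36) = 18.5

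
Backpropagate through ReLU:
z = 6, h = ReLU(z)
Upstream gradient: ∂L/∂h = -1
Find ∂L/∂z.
∂L/∂z = -1

h = ReLU(6) = 6
Since z > 0: ∂h/∂z = 1
∂L/∂z = ∂L/∂h · ∂h/∂z = -1 × 1 = -1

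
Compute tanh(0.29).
0.2821

tanh(0.29) = (e^(0.29) - e^(-0.29))/(e^(0.29) + e^(-0.29)) = 0.2821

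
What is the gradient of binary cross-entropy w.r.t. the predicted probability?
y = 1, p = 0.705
∂L/∂p = -1.418

∂L/∂p = -y/p + (1-y)/(1-p) = -1/0.705 + 0 = -1.418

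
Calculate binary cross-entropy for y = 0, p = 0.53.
L = 0.755

L = -0·log(0.53) - 1·log(0.47) = -log(0.47) = 0.755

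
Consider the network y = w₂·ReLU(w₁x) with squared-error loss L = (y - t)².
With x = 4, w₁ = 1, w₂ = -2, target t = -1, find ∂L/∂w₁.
∂L/∂w₁ = 112

Forward pass:
z = w₁x = 1×4 = 4
h = ReLU(4) = 4
y = w₂h = -2×4 = -8

Backward pass:
∂L/∂y = 2(y - t) = 2(-8 - -1) = -14
∂y/∂h = w₂ = -2
∂h/∂z = 1 (ReLU derivative)
∂z/∂w₁ = x = 4

∂L/∂w₁ = -14 × -2 × 1 × 4 = 112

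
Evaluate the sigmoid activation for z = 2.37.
0.9145

sigmoid(2.37) = 1/(1 + e^(-2.37)) = 1/(1 + 0.09348) = 0.9145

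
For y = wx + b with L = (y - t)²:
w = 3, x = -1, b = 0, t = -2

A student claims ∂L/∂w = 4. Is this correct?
Incorrect

y = (3)(-1) + 0 = -3
∂L/∂y = 2(y - t) = 2(-3 - -2) = -2
∂y/∂w = x = -1
∂L/∂w = -2 × -1 = 2

Claimed value: 4
Incorrect: The correct gradient is 2.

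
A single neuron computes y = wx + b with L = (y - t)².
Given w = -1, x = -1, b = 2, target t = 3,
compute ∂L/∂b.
∂L/∂b = 0

y = wx + b = (-1)(-1) + 2 = 3
∂L/∂y = 2(y - t) = 2(3 - 3) = 0
∂y/∂b = 1
∂L/∂b = ∂L/∂y · ∂y/∂b = 0 × 1 = 0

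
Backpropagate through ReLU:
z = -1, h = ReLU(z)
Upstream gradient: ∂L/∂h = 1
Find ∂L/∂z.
∂L/∂z = 0

h = ReLU(-1) = 0
Since z < 0: ∂h/∂z = 0
∂L/∂z = ∂L/∂h · ∂h/∂z = 1 × 0 = 0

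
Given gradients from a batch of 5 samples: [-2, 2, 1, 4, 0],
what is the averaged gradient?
Average gradient = 1

Average = (1/5)(-2 + 2 + 1 + 4 + 0) = 5/5 = 1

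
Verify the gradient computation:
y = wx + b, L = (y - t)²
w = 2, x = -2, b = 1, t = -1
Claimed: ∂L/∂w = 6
Incorrect

y = (2)(-2) + 1 = -3
∂L/∂y = 2(y - t) = 2(-3 - -1) = -4
∂y/∂w = x = -2
∂L/∂w = -4 × -2 = 8

Claimed value: 6
Incorrect: The correct gradient is 8.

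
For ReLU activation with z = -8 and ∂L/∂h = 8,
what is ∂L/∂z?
∂L/∂z = 0

h = ReLU(-8) = 0
Since z < 0: ∂h/∂z = 0
∂L/∂z = ∂L/∂h · ∂h/∂z = 8 × 0 = 0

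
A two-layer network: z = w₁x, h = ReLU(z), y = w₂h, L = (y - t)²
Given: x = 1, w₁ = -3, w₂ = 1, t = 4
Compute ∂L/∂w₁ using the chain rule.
∂L/∂w₁ = 0

Forward pass:
z = w₁x = -3×1 = -3
h = ReLU(-3) = 0
y = w₂h = 1×0 = 0

Backward pass:
∂L/∂y = 2(y - t) = 2(0 - 4) = -8
∂y/∂h = w₂ = 1
∂h/∂z = 0 (ReLU derivative)
∂z/∂w₁ = x = 1

∂L/∂w₁ = -8 × 1 × 0 × 1 = 0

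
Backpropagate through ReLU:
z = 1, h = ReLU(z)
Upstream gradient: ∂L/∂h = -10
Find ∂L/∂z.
∂L/∂z = -10

h = ReLU(1) = 1
Since z > 0: ∂h/∂z = 1
∂L/∂z = ∂L/∂h · ∂h/∂z = -10 × 1 = -10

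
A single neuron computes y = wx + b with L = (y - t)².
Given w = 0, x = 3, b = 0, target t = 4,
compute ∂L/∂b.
∂L/∂b = -8

y = wx + b = (0)(3) + 0 = 0
∂L/∂y = 2(y - t) = 2(0 - 4) = -8
∂y/∂b = 1
∂L/∂b = ∂L/∂y · ∂y/∂b = -8 × 1 = -8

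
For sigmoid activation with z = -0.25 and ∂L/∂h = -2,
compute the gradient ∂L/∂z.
∂L/∂z = -0.4923

σ(-0.25) = 0.4378
σ'(-0.25) = σ(-0.25)(1 - σ(-0.25)) = 0.4378 × 0.5622 = 0.2461
∂L/∂z = ∂L/∂h · σ'(z) = -2 × 0.2461 = -0.4923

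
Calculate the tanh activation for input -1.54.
-0.9121

tanh(-1.54) = (e^(-1.54) - e^(1.54))/(e^(-1.54) + e^(1.54)) = -0.9121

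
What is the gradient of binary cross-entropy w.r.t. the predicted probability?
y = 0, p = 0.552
∂L/∂p = 2.232

∂L/∂p = -y/p + (1-y)/(1-p) = 0 + 1/0.448 = 2.232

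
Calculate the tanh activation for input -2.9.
-0.994

tanh(-2.9) = (e^(-2.9) - e^(2.9))/(e^(-2.9) + e^(2.9)) = -0.994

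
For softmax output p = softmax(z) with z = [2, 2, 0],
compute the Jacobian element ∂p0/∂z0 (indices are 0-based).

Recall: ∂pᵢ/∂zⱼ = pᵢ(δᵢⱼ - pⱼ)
∂p0/∂z0 = 0.249

p = softmax(z) = [0.4683, 0.4683, 0.06338]
p0 = 0.4683

∂p0/∂z0 = p0(1 - p0) = 0.4683 × (1 - 0.4683) = 0.249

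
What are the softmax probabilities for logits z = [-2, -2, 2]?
p = [0.0177, 0.0177, 0.9647]

exp(z) = [0.1353, 0.1353, 7.389]
Sum = 7.66
p = [0.0177, 0.0177, 0.9647]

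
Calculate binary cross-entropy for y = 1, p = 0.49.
L = 0.7133

L = -1·log(0.49) - 0·log(0.51) = -log(0.49) = 0.7133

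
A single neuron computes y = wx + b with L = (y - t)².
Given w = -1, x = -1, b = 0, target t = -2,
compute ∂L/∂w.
∂L/∂w = -6

y = wx + b = (-1)(-1) + 0 = 1
∂L/∂y = 2(y - t) = 2(1 - -2) = 6
∂y/∂w = x = -1
∂L/∂w = ∂L/∂y · ∂y/∂w = 6 × -1 = -6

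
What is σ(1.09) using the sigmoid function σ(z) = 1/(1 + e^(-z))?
0.7484

sigmoid(1.09) = 1/(1 + e^(-1.09)) = 1/(1 + 0.3362) = 0.7484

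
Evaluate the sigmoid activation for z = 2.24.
0.9038

sigmoid(2.24) = 1/(1 + e^(-2.24)) = 1/(1 + 0.1065) = 0.9038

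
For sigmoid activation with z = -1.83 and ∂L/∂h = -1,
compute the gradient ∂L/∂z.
∂L/∂z = -0.1191

σ(-1.83) = 0.1382
σ'(-1.83) = σ(-1.83)(1 - σ(-1.83)) = 0.1382 × 0.8618 = 0.1191
∂L/∂z = ∂L/∂h · σ'(z) = -1 × 0.1191 = -0.1191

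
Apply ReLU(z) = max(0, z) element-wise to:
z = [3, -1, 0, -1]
h = [3, 0, 0, 0]

ReLU applied element-wise: max(0,3)=3, max(0,-1)=0, max(0,0)=0, max(0,-1)=0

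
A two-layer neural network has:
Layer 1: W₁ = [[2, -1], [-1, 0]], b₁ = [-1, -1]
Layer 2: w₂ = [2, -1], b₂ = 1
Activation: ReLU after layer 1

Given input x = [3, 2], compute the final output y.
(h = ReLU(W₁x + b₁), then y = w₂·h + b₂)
y = 7

Layer 1 pre-activation: z₁ = [3, -4]
After ReLU: h = [3, 0]
Layer 2 output: y = 2×3 + -1×0 + 1 = 7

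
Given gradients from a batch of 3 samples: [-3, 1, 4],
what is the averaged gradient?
Average gradient = 0.6667

Average = (1/3)(-3 + 1 + 4) = 2/3 = 0.6667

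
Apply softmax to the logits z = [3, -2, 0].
p = [0.9465, 0.0064, 0.0471]

exp(z) = [20.09, 0.1353, 1]
Sum = 21.22
p = [0.9465, 0.0064, 0.0471]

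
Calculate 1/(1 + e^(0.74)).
0.323

sigmoid(-0.74) = 1/(1 + e^(0.74)) = 1/(1 + 2.096) = 0.323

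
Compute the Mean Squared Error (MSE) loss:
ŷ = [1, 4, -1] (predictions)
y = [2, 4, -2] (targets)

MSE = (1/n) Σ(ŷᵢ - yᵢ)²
MSE = 0.6667

MSE = (1/3)((1-2)² + (4-4)² + (-1--2)²) = (1/3)(1 + 0 + 1) = 0.6667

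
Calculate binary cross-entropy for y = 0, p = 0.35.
L = 0.4308

L = -0·log(0.35) - 1·log(0.65) = -log(0.65) = 0.4308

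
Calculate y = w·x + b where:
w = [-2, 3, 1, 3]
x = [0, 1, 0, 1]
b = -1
y = 5

y = (-2)(0) + (3)(1) + (1)(0) + (3)(1) + -1 = 5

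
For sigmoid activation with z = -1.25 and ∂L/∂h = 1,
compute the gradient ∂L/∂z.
∂L/∂z = 0.1731

σ(-1.25) = 0.2227
σ'(-1.25) = σ(-1.25)(1 - σ(-1.25)) = 0.2227 × 0.7773 = 0.1731
∂L/∂z = ∂L/∂h · σ'(z) = 1 × 0.1731 = 0.1731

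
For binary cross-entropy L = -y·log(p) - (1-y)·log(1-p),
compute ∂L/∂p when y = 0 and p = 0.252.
∂L/∂p = 1.337

∂L/∂p = -y/p + (1-y)/(1-p) = 0 + 1/0.748 = 1.337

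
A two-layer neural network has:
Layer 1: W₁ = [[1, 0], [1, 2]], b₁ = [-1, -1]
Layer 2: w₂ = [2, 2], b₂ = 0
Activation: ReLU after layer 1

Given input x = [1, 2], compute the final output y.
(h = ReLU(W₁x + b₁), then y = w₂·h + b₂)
y = 8

Layer 1 pre-activation: z₁ = [0, 4]
After ReLU: h = [0, 4]
Layer 2 output: y = 2×0 + 2×4 + 0 = 8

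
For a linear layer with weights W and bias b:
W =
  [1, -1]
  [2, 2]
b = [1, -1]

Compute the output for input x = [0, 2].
y = [-1, 3]

Wx = [1×0 + -1×2, 2×0 + 2×2]
   = [-2, 4]
y = Wx + b = [-2 + 1, 4 + -1] = [-1, 3]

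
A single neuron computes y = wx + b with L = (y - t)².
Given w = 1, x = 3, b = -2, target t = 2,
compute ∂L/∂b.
∂L/∂b = -2

y = wx + b = (1)(3) + -2 = 1
∂L/∂y = 2(y - t) = 2(1 - 2) = -2
∂y/∂b = 1
∂L/∂b = ∂L/∂y · ∂y/∂b = -2 × 1 = -2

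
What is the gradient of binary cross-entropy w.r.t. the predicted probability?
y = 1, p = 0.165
∂L/∂p = -6.061

∂L/∂p = -y/p + (1-y)/(1-p) = -1/0.165 + 0 = -6.061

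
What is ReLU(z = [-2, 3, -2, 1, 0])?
h = [0, 3, 0, 1, 0]

ReLU applied element-wise: max(0,-2)=0, max(0,3)=3, max(0,-2)=0, max(0,1)=1, max(0,0)=0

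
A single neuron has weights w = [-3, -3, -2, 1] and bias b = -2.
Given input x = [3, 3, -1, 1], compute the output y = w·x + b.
y = -17

y = (-3)(3) + (-3)(3) + (-2)(-1) + (1)(1) + -2 = -17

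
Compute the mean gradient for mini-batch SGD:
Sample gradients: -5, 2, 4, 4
Average gradient = 1.25

Average = (1/4)(-5 + 2 + 4 + 4) = 5/4 = 1.25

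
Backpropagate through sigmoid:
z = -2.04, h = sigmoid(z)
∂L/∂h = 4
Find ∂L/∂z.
∂L/∂z = 0.4073

σ(-2.04) = 0.1151
σ'(-2.04) = σ(-2.04)(1 - σ(-2.04)) = 0.1151 × 0.8849 = 0.1018
∂L/∂z = ∂L/∂h · σ'(z) = 4 × 0.1018 = 0.4073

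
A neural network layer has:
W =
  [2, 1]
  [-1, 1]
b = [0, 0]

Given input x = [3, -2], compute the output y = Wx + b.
y = [4, -5]

Wx = [2×3 + 1×-2, -1×3 + 1×-2]
   = [4, -5]
y = Wx + b = [4 + 0, -5 + 0] = [4, -5]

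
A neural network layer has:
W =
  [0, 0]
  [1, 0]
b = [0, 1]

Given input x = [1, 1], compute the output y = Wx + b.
y = [0, 2]

Wx = [0×1 + 0×1, 1×1 + 0×1]
   = [0, 1]
y = Wx + b = [0 + 0, 1 + 1] = [0, 2]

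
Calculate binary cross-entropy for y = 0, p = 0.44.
L = 0.5798

L = -0·log(0.44) - 1·log(0.56) = -log(0.56) = 0.5798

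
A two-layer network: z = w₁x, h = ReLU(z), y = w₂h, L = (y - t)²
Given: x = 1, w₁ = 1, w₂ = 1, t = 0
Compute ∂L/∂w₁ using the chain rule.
∂L/∂w₁ = 2

Forward pass:
z = w₁x = 1×1 = 1
h = ReLU(1) = 1
y = w₂h = 1×1 = 1

Backward pass:
∂L/∂y = 2(y - t) = 2(1 - 0) = 2
∂y/∂h = w₂ = 1
∂h/∂z = 1 (ReLU derivative)
∂z/∂w₁ = x = 1

∂L/∂w₁ = 2 × 1 × 1 × 1 = 2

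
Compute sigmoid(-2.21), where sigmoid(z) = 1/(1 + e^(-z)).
0.09886

sigmoid(-2.21) = 1/(1 + e^(2.21)) = 1/(1 + 9.116) = 0.09886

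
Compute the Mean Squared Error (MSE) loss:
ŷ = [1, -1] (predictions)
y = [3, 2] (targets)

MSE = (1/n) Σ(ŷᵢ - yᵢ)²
MSE = 6.5

MSE = (1/2)((1-3)² + (-1-2)²) = (1/2)(4 + 9) = 6.5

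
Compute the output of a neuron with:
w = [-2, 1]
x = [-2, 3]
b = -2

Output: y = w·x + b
y = 5

y = (-2)(-2) + (1)(3) + -2 = 5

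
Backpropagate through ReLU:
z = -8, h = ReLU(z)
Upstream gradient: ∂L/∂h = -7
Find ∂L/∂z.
∂L/∂z = 0

h = ReLU(-8) = 0
Since z < 0: ∂h/∂z = 0
∂L/∂z = ∂L/∂h · ∂h/∂z = -7 × 0 = 0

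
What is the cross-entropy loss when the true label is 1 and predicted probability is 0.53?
L = 0.6349

L = -1·log(0.53) - 0·log(0.47) = -log(0.53) = 0.6349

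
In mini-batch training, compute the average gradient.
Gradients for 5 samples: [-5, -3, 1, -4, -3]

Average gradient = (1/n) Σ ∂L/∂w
Average gradient = -2.8

Average = (1/5)(-5 + -3 + 1 + -4 + -3) = -14/5 = -2.8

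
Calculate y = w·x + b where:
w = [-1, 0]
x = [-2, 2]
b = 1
y = 3

y = (-1)(-2) + (0)(2) + 1 = 3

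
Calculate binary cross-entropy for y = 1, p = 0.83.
L = 0.1863

L = -1·log(0.83) - 0·log(0.17) = -log(0.83) = 0.1863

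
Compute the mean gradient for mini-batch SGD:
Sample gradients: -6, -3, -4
Average gradient = -4.333

Average = (1/3)(-6 + -3 + -4) = -13/3 = -4.333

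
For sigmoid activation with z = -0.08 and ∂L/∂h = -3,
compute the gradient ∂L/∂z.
∂L/∂z = -0.7488

σ(-0.08) = 0.48
σ'(-0.08) = σ(-0.08)(1 - σ(-0.08)) = 0.48 × 0.52 = 0.2496
∂L/∂z = ∂L/∂h · σ'(z) = -3 × 0.2496 = -0.7488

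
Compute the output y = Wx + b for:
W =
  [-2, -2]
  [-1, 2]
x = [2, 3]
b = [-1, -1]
y = [-11, 3]

Wx = [-2×2 + -2×3, -1×2 + 2×3]
   = [-10, 4]
y = Wx + b = [-10 + -1, 4 + -1] = [-11, 3]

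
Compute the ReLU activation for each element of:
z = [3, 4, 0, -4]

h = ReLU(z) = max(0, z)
h = [3, 4, 0, 0]

ReLU applied element-wise: max(0,3)=3, max(0,4)=4, max(0,0)=0, max(0,-4)=0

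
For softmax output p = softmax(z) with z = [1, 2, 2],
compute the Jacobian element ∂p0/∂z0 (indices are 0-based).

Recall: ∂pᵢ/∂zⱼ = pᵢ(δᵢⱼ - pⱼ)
∂p0/∂z0 = 0.1312

p = softmax(z) = [0.1554, 0.4223, 0.4223]
p0 = 0.1554

∂p0/∂z0 = p0(1 - p0) = 0.1554 × (1 - 0.1554) = 0.1312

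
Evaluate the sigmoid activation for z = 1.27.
0.7807

sigmoid(1.27) = 1/(1 + e^(-1.27)) = 1/(1 + 0.2808) = 0.7807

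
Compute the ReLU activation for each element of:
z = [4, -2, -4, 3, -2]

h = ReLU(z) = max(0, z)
h = [4, 0, 0, 3, 0]

ReLU applied element-wise: max(0,4)=4, max(0,-2)=0, max(0,-4)=0, max(0,3)=3, max(0,-2)=0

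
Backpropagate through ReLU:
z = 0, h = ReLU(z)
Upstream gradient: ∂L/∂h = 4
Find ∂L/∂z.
∂L/∂z = 0

h = ReLU(0) = 0
At z = 0: ∂h/∂z = 0 (by convention)
∂L/∂z = ∂L/∂h · ∂h/∂z = 4 × 0 = 0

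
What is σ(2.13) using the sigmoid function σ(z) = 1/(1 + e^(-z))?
0.8938

sigmoid(2.13) = 1/(1 + e^(-2.13)) = 1/(1 + 0.1188) = 0.8938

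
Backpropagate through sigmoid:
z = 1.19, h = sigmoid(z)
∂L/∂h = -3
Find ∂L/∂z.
∂L/∂z = -0.5365

σ(1.19) = 0.7667
σ'(1.19) = σ(1.19)(1 - σ(1.19)) = 0.7667 × 0.2333 = 0.1788
∂L/∂z = ∂L/∂h · σ'(z) = -3 × 0.1788 = -0.5365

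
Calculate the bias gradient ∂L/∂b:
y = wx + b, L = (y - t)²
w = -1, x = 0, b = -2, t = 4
∂L/∂b = -12

y = wx + b = (-1)(0) + -2 = -2
∂L/∂y = 2(y - t) = 2(-2 - 4) = -12
∂y/∂b = 1
∂L/∂b = ∂L/∂y · ∂y/∂b = -12 × 1 = -12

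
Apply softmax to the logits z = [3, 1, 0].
p = [0.8438, 0.1142, 0.042]

exp(z) = [20.09, 2.718, 1]
Sum = 23.8
p = [0.8438, 0.1142, 0.042]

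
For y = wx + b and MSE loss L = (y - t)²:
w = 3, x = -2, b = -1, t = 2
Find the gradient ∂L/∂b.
∂L/∂b = -18

y = wx + b = (3)(-2) + -1 = -7
∂L/∂y = 2(y - t) = 2(-7 - 2) = -18
∂y/∂b = 1
∂L/∂b = ∂L/∂y · ∂y/∂b = -18 × 1 = -18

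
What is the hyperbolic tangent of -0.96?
-0.7443

tanh(-0.96) = (e^(-0.96) - e^(0.96))/(e^(-0.96) + e^(0.96)) = -0.7443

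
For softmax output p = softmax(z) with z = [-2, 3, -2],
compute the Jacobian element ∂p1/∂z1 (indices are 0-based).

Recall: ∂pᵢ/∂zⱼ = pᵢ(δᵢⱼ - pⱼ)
∂p1/∂z1 = 0.01312

p = softmax(z) = [0.006648, 0.9867, 0.006648]
p1 = 0.9867

∂p1/∂z1 = p1(1 - p1) = 0.9867 × (1 - 0.9867) = 0.01312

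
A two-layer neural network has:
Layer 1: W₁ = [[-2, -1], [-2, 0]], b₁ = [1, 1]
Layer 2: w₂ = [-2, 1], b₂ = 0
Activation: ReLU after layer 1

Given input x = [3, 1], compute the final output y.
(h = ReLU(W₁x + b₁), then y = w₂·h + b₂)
y = 0

Layer 1 pre-activation: z₁ = [-6, -5]
After ReLU: h = [0, 0]
Layer 2 output: y = -2×0 + 1×0 + 0 = 0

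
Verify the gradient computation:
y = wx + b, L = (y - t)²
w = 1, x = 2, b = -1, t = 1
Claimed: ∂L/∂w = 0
Correct

y = (1)(2) + -1 = 1
∂L/∂y = 2(y - t) = 2(1 - 1) = 0
∂y/∂w = x = 2
∂L/∂w = 0 × 2 = 0

Claimed value: 0
Correct: The correct gradient is 0.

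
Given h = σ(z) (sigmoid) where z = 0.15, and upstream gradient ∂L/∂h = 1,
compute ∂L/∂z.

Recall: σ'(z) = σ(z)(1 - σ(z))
∂L/∂z = 0.2486

σ(0.15) = 0.5374
σ'(0.15) = σ(0.15)(1 - σ(0.15)) = 0.5374 × 0.4626 = 0.2486
∂L/∂z = ∂L/∂h · σ'(z) = 1 × 0.2486 = 0.2486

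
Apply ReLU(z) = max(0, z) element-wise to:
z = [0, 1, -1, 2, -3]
h = [0, 1, 0, 2, 0]

ReLU applied element-wise: max(0,0)=0, max(0,1)=1, max(0,-1)=0, max(0,2)=2, max(0,-3)=0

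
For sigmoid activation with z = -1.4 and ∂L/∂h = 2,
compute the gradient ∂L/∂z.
∂L/∂z = 0.3174

σ(-1.4) = 0.1978
σ'(-1.4) = σ(-1.4)(1 - σ(-1.4)) = 0.1978 × 0.8022 = 0.1587
∂L/∂z = ∂L/∂h · σ'(z) = 2 × 0.1587 = 0.3174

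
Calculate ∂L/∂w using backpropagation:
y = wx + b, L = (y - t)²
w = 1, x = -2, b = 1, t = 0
∂L/∂w = 4

y = wx + b = (1)(-2) + 1 = -1
∂L/∂y = 2(y - t) = 2(-1 - 0) = -2
∂y/∂w = x = -2
∂L/∂w = ∂L/∂y · ∂y/∂w = -2 × -2 = 4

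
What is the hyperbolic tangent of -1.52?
-0.9087

tanh(-1.52) = (e^(-1.52) - e^(1.52))/(e^(-1.52) + e^(1.52)) = -0.9087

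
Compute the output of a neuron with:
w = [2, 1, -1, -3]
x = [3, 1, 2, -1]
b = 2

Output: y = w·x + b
y = 10

y = (2)(3) + (1)(1) + (-1)(2) + (-3)(-1) + 2 = 10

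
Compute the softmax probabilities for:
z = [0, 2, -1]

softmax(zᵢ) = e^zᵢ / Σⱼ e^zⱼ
p = [0.1142, 0.8438, 0.042]

exp(z) = [1, 7.389, 0.3679]
Sum = 8.757
p = [0.1142, 0.8438, 0.042]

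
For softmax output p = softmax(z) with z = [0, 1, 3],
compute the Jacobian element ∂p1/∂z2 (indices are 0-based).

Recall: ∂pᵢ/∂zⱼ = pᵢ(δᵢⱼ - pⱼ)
∂p1/∂z2 = -0.09636

p = softmax(z) = [0.04201, 0.1142, 0.8438]
p1 = 0.1142, p2 = 0.8438

∂p1/∂z2 = -p1 × p2 = -0.1142 × 0.8438 = -0.09636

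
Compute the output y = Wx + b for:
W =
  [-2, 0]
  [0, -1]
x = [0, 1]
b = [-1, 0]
y = [-1, -1]

Wx = [-2×0 + 0×1, 0×0 + -1×1]
   = [0, -1]
y = Wx + b = [0 + -1, -1 + 0] = [-1, -1]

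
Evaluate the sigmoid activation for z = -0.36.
0.411

sigmoid(-0.36) = 1/(1 + e^(0.36)) = 1/(1 + 1.433) = 0.411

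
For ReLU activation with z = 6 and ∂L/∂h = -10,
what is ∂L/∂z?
∂L/∂z = -10

h = ReLU(6) = 6
Since z > 0: ∂h/∂z = 1
∂L/∂z = ∂L/∂h · ∂h/∂z = -10 × 1 = -10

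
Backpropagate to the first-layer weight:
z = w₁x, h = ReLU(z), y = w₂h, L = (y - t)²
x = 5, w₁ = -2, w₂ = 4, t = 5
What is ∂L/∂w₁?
∂L/∂w₁ = 0

Forward pass:
z = w₁x = -2×5 = -10
h = ReLU(-10) = 0
y = w₂h = 4×0 = 0

Backward pass:
∂L/∂y = 2(y - t) = 2(0 - 5) = -10
∂y/∂h = w₂ = 4
∂h/∂z = 0 (ReLU derivative)
∂z/∂w₁ = x = 5

∂L/∂w₁ = -10 × 4 × 0 × 5 = 0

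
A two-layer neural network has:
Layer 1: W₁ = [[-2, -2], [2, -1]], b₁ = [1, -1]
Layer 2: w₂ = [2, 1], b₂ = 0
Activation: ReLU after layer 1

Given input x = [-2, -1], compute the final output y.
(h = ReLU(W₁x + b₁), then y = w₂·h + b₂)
y = 14

Layer 1 pre-activation: z₁ = [7, -4]
After ReLU: h = [7, 0]
Layer 2 output: y = 2×7 + 1×0 + 0 = 14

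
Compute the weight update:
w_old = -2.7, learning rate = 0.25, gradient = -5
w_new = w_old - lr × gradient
w_new = -1.45

w_new = w - η·∂L/∂w = -2.7 - 0.25×(-5) = -2.7 - (-1.25) = -1.45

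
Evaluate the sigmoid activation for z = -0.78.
0.3143

sigmoid(-0.78) = 1/(1 + e^(0.78)) = 1/(1 + 2.181) = 0.3143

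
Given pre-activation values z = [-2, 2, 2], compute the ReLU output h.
h = [0, 2, 2]

ReLU applied element-wise: max(0,-2)=0, max(0,2)=2, max(0,2)=2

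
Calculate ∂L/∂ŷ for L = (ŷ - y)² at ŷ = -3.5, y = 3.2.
∂L/∂ŷ = -13.4

∂L/∂ŷ = 2(ŷ - y) = 2(-3.5 - 3.2) = 2(-6.7) = -13.4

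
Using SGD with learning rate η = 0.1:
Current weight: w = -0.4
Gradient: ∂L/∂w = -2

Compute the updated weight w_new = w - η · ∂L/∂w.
w_new = -0.2

w_new = w - η·∂L/∂w = -0.4 - 0.1×(-2) = -0.4 - (-0.2) = -0.2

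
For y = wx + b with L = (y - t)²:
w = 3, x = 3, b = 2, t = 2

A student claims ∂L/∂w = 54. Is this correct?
Correct

y = (3)(3) + 2 = 11
∂L/∂y = 2(y - t) = 2(11 - 2) = 18
∂y/∂w = x = 3
∂L/∂w = 18 × 3 = 54

Claimed value: 54
Correct: The correct gradient is 54.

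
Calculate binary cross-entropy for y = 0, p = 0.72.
L = 1.273

L = -0·log(0.72) - 1·log(0.28) = -log(0.28) = 1.273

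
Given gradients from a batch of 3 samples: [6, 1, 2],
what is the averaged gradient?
Average gradient = 3

Average = (1/3)(6 + 1 + 2) = 9/3 = 3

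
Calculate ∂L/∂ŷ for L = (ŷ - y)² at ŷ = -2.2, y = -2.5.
∂L/∂ŷ = 0.6

∂L/∂ŷ = 2(ŷ - y) = 2(-2.2 - -2.5) = 2(0.3) = 0.6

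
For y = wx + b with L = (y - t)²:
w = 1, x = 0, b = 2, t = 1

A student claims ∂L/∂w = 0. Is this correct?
Correct

y = (1)(0) + 2 = 2
∂L/∂y = 2(y - t) = 2(2 - 1) = 2
∂y/∂w = x = 0
∂L/∂w = 2 × 0 = 0

Claimed value: 0
Correct: The correct gradient is 0.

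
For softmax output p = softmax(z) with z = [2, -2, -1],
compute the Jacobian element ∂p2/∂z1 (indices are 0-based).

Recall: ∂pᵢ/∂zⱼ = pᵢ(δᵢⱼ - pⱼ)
∂p2/∂z1 = -0.0007993

p = softmax(z) = [0.9362, 0.01715, 0.04661]
p2 = 0.04661, p1 = 0.01715

∂p2/∂z1 = -p2 × p1 = -0.04661 × 0.01715 = -0.0007993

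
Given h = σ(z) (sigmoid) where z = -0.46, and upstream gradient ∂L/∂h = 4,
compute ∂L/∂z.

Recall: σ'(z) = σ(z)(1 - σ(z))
∂L/∂z = 0.9489

σ(-0.46) = 0.387
σ'(-0.46) = σ(-0.46)(1 - σ(-0.46)) = 0.387 × 0.613 = 0.2372
∂L/∂z = ∂L/∂h · σ'(z) = 4 × 0.2372 = 0.9489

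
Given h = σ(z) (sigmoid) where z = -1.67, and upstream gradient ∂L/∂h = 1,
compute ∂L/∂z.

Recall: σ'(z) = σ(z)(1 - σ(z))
∂L/∂z = 0.1333

σ(-1.67) = 0.1584
σ'(-1.67) = σ(-1.67)(1 - σ(-1.67)) = 0.1584 × 0.8416 = 0.1333
∂L/∂z = ∂L/∂h · σ'(z) = 1 × 0.1333 = 0.1333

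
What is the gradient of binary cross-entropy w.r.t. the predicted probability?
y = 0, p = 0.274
∂L/∂p = 1.377

∂L/∂p = -y/p + (1-y)/(1-p) = 0 + 1/0.726 = 1.377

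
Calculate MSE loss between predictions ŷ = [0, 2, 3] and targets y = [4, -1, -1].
MSE = 13.67

MSE = (1/3)((0-4)² + (2--1)² + (3--1)²) = (1/3)(16 + 9 + 16) = 13.67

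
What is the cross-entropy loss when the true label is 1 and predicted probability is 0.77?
L = 0.2614

L = -1·log(0.77) - 0·log(0.23) = -log(0.77) = 0.2614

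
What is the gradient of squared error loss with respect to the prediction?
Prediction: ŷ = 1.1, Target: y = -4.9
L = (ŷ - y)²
∂L/∂ŷ = 12.0

∂L/∂ŷ = 2(ŷ - y) = 2(1.1 - -4.9) = 2(6.0) = 12.0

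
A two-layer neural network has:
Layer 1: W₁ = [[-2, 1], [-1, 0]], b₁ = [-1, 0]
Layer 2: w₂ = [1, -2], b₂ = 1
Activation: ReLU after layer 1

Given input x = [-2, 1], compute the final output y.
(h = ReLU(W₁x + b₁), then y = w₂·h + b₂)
y = 1

Layer 1 pre-activation: z₁ = [4, 2]
After ReLU: h = [4, 2]
Layer 2 output: y = 1×4 + -2×2 + 1 = 1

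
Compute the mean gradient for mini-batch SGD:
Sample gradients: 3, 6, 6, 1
Average gradient = 4

Average = (1/4)(3 + 6 + 6 + 1) = 16/4 = 4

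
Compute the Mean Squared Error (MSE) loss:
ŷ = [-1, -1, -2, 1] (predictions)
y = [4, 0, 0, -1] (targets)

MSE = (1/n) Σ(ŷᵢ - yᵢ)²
MSE = 8.5

MSE = (1/4)((-1-4)² + (-1-0)² + (-2-0)² + (1--1)²) = (1/4)(25 + 1 + 4 + 4) = 8.5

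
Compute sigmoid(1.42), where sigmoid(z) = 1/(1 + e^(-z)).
0.8053

sigmoid(1.42) = 1/(1 + e^(-1.42)) = 1/(1 + 0.2417) = 0.8053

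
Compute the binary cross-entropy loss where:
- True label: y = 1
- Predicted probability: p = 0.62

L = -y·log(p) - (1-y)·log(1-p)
L = 0.478

L = -1·log(0.62) - 0·log(0.38) = -log(0.62) = 0.478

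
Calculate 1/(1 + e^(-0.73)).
0.6748

sigmoid(0.73) = 1/(1 + e^(-0.73)) = 1/(1 + 0.4819) = 0.6748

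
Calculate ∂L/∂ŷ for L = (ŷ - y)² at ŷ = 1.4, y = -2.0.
∂L/∂ŷ = 6.8

∂L/∂ŷ = 2(ŷ - y) = 2(1.4 - -2.0) = 2(3.4) = 6.8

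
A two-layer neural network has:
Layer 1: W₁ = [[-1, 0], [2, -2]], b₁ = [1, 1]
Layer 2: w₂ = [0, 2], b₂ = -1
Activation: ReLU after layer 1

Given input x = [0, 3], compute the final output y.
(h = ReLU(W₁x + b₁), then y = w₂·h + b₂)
y = -1

Layer 1 pre-activation: z₁ = [1, -5]
After ReLU: h = [1, 0]
Layer 2 output: y = 0×1 + 2×0 + -1 = -1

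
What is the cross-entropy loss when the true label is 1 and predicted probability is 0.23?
L = 1.47

L = -1·log(0.23) - 0·log(0.77) = -log(0.23) = 1.47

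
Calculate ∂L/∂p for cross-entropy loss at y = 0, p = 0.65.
∂L/∂p = 2.857

∂L/∂p = -y/p + (1-y)/(1-p) = 0 + 1/0.35 = 2.857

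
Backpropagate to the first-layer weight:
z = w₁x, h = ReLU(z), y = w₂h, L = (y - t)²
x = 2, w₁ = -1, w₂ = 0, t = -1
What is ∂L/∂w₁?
∂L/∂w₁ = 0

Forward pass:
z = w₁x = -1×2 = -2
h = ReLU(-2) = 0
y = w₂h = 0×0 = 0

Backward pass:
∂L/∂y = 2(y - t) = 2(0 - -1) = 2
∂y/∂h = w₂ = 0
∂h/∂z = 0 (ReLU derivative)
∂z/∂w₁ = x = 2

∂L/∂w₁ = 2 × 0 × 0 × 2 = 0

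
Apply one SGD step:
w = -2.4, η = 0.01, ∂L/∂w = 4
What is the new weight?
w_new = -2.44

w_new = w - η·∂L/∂w = -2.4 - 0.01×(4) = -2.4 - (0.04) = -2.44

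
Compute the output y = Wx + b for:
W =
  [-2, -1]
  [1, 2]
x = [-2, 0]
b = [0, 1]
y = [4, -1]

Wx = [-2×-2 + -1×0, 1×-2 + 2×0]
   = [4, -2]
y = Wx + b = [4 + 0, -2 + 1] = [4, -1]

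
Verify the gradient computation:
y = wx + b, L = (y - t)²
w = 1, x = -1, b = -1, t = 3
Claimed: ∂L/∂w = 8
Incorrect

y = (1)(-1) + -1 = -2
∂L/∂y = 2(y - t) = 2(-2 - 3) = -10
∂y/∂w = x = -1
∂L/∂w = -10 × -1 = 10

Claimed value: 8
Incorrect: The correct gradient is 10.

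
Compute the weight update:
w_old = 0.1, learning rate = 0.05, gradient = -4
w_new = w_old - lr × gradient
w_new = 0.3

w_new = w - η·∂L/∂w = 0.1 - 0.05×(-4) = 0.1 - (-0.2) = 0.3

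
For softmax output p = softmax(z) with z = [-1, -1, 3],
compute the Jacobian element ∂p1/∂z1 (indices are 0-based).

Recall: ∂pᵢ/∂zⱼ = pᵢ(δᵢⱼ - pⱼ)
∂p1/∂z1 = 0.01736

p = softmax(z) = [0.01767, 0.01767, 0.9647]
p1 = 0.01767

∂p1/∂z1 = p1(1 - p1) = 0.01767 × (1 - 0.01767) = 0.01736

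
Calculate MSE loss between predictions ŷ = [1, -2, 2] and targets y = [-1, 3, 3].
MSE = 10

MSE = (1/3)((1--1)² + (-2-3)² + (2-3)²) = (1/3)(4 + 25 + 1) = 10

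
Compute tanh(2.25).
0.978

tanh(2.25) = (e^(2.25) - e^(-2.25))/(e^(2.25) + e^(-2.25)) = 0.978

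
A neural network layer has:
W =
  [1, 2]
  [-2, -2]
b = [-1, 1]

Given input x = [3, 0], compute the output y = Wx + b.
y = [2, -5]

Wx = [1×3 + 2×0, -2×3 + -2×0]
   = [3, -6]
y = Wx + b = [3 + -1, -6 + 1] = [2, -5]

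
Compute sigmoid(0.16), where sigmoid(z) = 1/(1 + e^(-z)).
0.5399

sigmoid(0.16) = 1/(1 + e^(-0.16)) = 1/(1 + 0.8521) = 0.5399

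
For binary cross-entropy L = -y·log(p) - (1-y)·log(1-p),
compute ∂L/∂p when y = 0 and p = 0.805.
∂L/∂p = 5.128

∂L/∂p = -y/p + (1-y)/(1-p) = 0 + 1/0.195 = 5.128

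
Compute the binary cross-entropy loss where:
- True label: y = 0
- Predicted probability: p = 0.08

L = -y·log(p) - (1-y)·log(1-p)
L = 0.08338

L = -0·log(0.08) - 1·log(0.92) = -log(0.92) = 0.08338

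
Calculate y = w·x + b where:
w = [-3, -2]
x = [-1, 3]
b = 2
y = -1

y = (-3)(-1) + (-2)(3) + 2 = -1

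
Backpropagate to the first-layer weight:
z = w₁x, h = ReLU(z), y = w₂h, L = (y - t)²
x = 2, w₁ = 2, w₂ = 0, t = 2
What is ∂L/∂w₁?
∂L/∂w₁ = 0

Forward pass:
z = w₁x = 2×2 = 4
h = ReLU(4) = 4
y = w₂h = 0×4 = 0

Backward pass:
∂L/∂y = 2(y - t) = 2(0 - 2) = -4
∂y/∂h = w₂ = 0
∂h/∂z = 1 (ReLU derivative)
∂z/∂w₁ = x = 2

∂L/∂w₁ = -4 × 0 × 1 × 2 = 0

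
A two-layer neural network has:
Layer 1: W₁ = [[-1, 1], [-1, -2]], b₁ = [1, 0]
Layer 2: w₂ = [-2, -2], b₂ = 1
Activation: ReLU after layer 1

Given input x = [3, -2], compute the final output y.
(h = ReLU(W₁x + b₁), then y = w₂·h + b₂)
y = -1

Layer 1 pre-activation: z₁ = [-4, 1]
After ReLU: h = [0, 1]
Layer 2 output: y = -2×0 + -2×1 + 1 = -1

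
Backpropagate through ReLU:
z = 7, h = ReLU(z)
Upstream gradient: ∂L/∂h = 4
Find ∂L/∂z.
∂L/∂z = 4

h = ReLU(7) = 7
Since z > 0: ∂h/∂z = 1
∂L/∂z = ∂L/∂h · ∂h/∂z = 4 × 1 = 4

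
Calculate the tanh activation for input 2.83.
0.9931

tanh(2.83) = (e^(2.83) - e^(-2.83))/(e^(2.83) + e^(-2.83)) = 0.9931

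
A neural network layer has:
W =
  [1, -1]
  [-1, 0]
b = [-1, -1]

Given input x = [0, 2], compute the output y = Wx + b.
y = [-3, -1]

Wx = [1×0 + -1×2, -1×0 + 0×2]
   = [-2, 0]
y = Wx + b = [-2 + -1, 0 + -1] = [-3, -1]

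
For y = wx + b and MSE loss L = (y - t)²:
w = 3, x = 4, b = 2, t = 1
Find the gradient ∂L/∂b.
∂L/∂b = 26

y = wx + b = (3)(4) + 2 = 14
∂L/∂y = 2(y - t) = 2(14 - 1) = 26
∂y/∂b = 1
∂L/∂b = ∂L/∂y · ∂y/∂b = 26 × 1 = 26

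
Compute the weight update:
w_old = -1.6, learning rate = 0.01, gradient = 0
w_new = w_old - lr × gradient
w_new = -1.6

w_new = w - η·∂L/∂w = -1.6 - 0.01×(0) = -1.6 - (0) = -1.6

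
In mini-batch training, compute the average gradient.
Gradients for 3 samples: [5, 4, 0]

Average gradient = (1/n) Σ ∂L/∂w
Average gradient = 3

Average = (1/3)(5 + 4 + 0) = 9/3 = 3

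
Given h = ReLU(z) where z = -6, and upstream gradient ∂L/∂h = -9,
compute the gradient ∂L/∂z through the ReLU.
∂L/∂z = 0

h = ReLU(-6) = 0
Since z < 0: ∂h/∂z = 0
∂L/∂z = ∂L/∂h · ∂h/∂z = -9 × 0 = 0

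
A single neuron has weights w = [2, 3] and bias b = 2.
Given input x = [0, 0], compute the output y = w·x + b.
y = 2

y = (2)(0) + (3)(0) + 2 = 2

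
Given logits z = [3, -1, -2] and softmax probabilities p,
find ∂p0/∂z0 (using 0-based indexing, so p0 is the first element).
∂p0/∂z0 = 0.02384

p = softmax(z) = [0.9756, 0.01787, 0.006573]
p0 = 0.9756

∂p0/∂z0 = p0(1 - p0) = 0.9756 × (1 - 0.9756) = 0.02384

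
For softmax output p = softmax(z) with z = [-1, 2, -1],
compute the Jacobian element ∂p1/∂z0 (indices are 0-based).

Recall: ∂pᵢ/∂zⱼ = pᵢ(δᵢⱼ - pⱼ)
∂p1/∂z0 = -0.04118

p = softmax(z) = [0.04528, 0.9094, 0.04528]
p1 = 0.9094, p0 = 0.04528

∂p1/∂z0 = -p1 × p0 = -0.9094 × 0.04528 = -0.04118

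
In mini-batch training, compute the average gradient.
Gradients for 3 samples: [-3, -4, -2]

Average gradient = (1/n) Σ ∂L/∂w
Average gradient = -3

Average = (1/3)(-3 + -4 + -2) = -9/3 = -3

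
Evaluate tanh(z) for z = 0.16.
0.1586

tanh(0.16) = (e^(0.16) - e^(-0.16))/(e^(0.16) + e^(-0.16)) = 0.1586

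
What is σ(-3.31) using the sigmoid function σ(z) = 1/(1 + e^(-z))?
0.03523

sigmoid(-3.31) = 1/(1 + e^(3.31)) = 1/(1 + 27.39) = 0.03523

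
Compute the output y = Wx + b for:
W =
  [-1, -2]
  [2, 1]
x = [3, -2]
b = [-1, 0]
y = [0, 4]

Wx = [-1×3 + -2×-2, 2×3 + 1×-2]
   = [1, 4]
y = Wx + b = [1 + -1, 4 + 0] = [0, 4]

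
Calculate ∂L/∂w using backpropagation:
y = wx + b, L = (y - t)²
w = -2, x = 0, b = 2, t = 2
∂L/∂w = 0

y = wx + b = (-2)(0) + 2 = 2
∂L/∂y = 2(y - t) = 2(2 - 2) = 0
∂y/∂w = x = 0
∂L/∂w = ∂L/∂y · ∂y/∂w = 0 × 0 = 0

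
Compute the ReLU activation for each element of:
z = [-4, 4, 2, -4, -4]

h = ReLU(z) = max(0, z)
h = [0, 4, 2, 0, 0]

ReLU applied element-wise: max(0,-4)=0, max(0,4)=4, max(0,2)=2, max(0,-4)=0, max(0,-4)=0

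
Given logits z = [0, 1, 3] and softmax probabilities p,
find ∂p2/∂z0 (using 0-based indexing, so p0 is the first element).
∂p2/∂z0 = -0.03545

p = softmax(z) = [0.04201, 0.1142, 0.8438]
p2 = 0.8438, p0 = 0.04201

∂p2/∂z0 = -p2 × p0 = -0.8438 × 0.04201 = -0.03545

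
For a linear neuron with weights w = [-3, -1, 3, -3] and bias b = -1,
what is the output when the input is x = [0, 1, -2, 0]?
y = -8

y = (-3)(0) + (-1)(1) + (3)(-2) + (-3)(0) + -1 = -8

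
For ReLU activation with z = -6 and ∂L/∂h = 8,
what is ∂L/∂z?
∂L/∂z = 0

h = ReLU(-6) = 0
Since z < 0: ∂h/∂z = 0
∂L/∂z = ∂L/∂h · ∂h/∂z = 8 × 0 = 0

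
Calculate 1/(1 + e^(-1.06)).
0.7427

sigmoid(1.06) = 1/(1 + e^(-1.06)) = 1/(1 + 0.3465) = 0.7427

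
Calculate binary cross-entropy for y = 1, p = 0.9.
L = 0.1054

L = -1·log(0.9) - 0·log(0.1) = -log(0.9) = 0.1054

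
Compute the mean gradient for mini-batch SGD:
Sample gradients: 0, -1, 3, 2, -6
Average gradient = -0.4

Average = (1/5)(0 + -1 + 3 + 2 + -6) = -2/5 = -0.4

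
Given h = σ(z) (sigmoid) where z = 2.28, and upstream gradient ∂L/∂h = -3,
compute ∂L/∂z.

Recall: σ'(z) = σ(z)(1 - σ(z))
∂L/∂z = -0.2525

σ(2.28) = 0.9072
σ'(2.28) = σ(2.28)(1 - σ(2.28)) = 0.9072 × 0.09279 = 0.08418
∂L/∂z = ∂L/∂h · σ'(z) = -3 × 0.08418 = -0.2525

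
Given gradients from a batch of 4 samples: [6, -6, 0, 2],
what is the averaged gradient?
Average gradient = 0.5

Average = (1/4)(6 + -6 + 0 + 2) = 2/4 = 0.5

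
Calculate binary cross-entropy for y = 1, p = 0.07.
L = 2.659

L = -1·log(0.07) - 0·log(0.93) = -log(0.07) = 2.659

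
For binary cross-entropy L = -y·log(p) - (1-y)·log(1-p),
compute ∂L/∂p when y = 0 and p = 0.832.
∂L/∂p = 5.952

∂L/∂p = -y/p + (1-y)/(1-p) = 0 + 1/0.168 = 5.952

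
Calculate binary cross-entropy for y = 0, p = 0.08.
L = 0.08338

L = -0·log(0.08) - 1·log(0.92) = -log(0.92) = 0.08338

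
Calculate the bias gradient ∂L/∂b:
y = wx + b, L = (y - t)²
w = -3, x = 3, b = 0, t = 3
∂L/∂b = -24

y = wx + b = (-3)(3) + 0 = -9
∂L/∂y = 2(y - t) = 2(-9 - 3) = -24
∂y/∂b = 1
∂L/∂b = ∂L/∂y · ∂y/∂b = -24 × 1 = -24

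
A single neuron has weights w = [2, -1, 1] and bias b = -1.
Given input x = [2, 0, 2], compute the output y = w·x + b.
y = 5

y = (2)(2) + (-1)(0) + (1)(2) + -1 = 5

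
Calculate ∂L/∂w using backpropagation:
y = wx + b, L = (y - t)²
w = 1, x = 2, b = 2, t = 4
∂L/∂w = 0

y = wx + b = (1)(2) + 2 = 4
∂L/∂y = 2(y - t) = 2(4 - 4) = 0
∂y/∂w = x = 2
∂L/∂w = ∂L/∂y · ∂y/∂w = 0 × 2 = 0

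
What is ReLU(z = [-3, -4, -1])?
h = [0, 0, 0]

ReLU applied element-wise: max(0,-3)=0, max(0,-4)=0, max(0,-1)=0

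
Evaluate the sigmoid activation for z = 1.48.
0.8146

sigmoid(1.48) = 1/(1 + e^(-1.48)) = 1/(1 + 0.2276) = 0.8146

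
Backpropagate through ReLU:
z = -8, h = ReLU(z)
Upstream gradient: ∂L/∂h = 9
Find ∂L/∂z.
∂L/∂z = 0

h = ReLU(-8) = 0
Since z < 0: ∂h/∂z = 0
∂L/∂z = ∂L/∂h · ∂h/∂z = 9 × 0 = 0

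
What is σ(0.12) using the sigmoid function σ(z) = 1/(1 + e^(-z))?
0.53

sigmoid(0.12) = 1/(1 + e^(-0.12)) = 1/(1 + 0.8869) = 0.53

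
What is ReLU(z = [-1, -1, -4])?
h = [0, 0, 0]

ReLU applied element-wise: max(0,-1)=0, max(0,-1)=0, max(0,-4)=0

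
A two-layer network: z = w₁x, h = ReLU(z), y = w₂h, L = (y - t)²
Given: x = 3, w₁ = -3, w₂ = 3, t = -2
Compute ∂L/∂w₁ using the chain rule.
∂L/∂w₁ = 0

Forward pass:
z = w₁x = -3×3 = -9
h = ReLU(-9) = 0
y = w₂h = 3×0 = 0

Backward pass:
∂L/∂y = 2(y - t) = 2(0 - -2) = 4
∂y/∂h = w₂ = 3
∂h/∂z = 0 (ReLU derivative)
∂z/∂w₁ = x = 3

∂L/∂w₁ = 4 × 3 × 0 × 3 = 0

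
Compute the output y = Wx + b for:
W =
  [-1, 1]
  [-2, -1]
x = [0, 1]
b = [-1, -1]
y = [0, -2]

Wx = [-1×0 + 1×1, -2×0 + -1×1]
   = [1, -1]
y = Wx + b = [1 + -1, -1 + -1] = [0, -2]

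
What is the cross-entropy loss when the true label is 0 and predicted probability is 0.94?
L = 2.813

L = -0·log(0.94) - 1·log(0.06) = -log(0.06) = 2.813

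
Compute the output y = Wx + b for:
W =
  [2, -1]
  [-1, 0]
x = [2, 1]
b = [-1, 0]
y = [2, -2]

Wx = [2×2 + -1×1, -1×2 + 0×1]
   = [3, -2]
y = Wx + b = [3 + -1, -2 + 0] = [2, -2]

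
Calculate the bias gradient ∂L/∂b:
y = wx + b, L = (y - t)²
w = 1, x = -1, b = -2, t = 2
∂L/∂b = -10

y = wx + b = (1)(-1) + -2 = -3
∂L/∂y = 2(y - t) = 2(-3 - 2) = -10
∂y/∂b = 1
∂L/∂b = ∂L/∂y · ∂y/∂b = -10 × 1 = -10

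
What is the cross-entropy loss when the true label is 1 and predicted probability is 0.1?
L = 2.303

L = -1·log(0.1) - 0·log(0.9) = -log(0.1) = 2.303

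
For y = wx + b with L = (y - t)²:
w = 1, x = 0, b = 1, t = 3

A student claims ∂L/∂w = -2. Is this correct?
Incorrect

y = (1)(0) + 1 = 1
∂L/∂y = 2(y - t) = 2(1 - 3) = -4
∂y/∂w = x = 0
∂L/∂w = -4 × 0 = 0

Claimed value: -2
Incorrect: The correct gradient is 0.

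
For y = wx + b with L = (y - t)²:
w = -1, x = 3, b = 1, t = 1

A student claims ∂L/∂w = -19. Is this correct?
Incorrect

y = (-1)(3) + 1 = -2
∂L/∂y = 2(y - t) = 2(-2 - 1) = -6
∂y/∂w = x = 3
∂L/∂w = -6 × 3 = -18

Claimed value: -19
Incorrect: The correct gradient is -18.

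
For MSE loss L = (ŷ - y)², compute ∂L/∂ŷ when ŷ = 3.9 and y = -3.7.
∂L/∂ŷ = 15.2

∂L/∂ŷ = 2(ŷ - y) = 2(3.9 - -3.7) = 2(7.6) = 15.2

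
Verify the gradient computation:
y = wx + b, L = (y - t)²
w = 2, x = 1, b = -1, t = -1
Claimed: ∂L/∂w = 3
Incorrect

y = (2)(1) + -1 = 1
∂L/∂y = 2(y - t) = 2(1 - -1) = 4
∂y/∂w = x = 1
∂L/∂w = 4 × 1 = 4

Claimed value: 3
Incorrect: The correct gradient is 4.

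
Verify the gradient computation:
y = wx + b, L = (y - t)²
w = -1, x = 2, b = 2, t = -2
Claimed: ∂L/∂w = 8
Correct

y = (-1)(2) + 2 = 0
∂L/∂y = 2(y - t) = 2(0 - -2) = 4
∂y/∂w = x = 2
∂L/∂w = 4 × 2 = 8

Claimed value: 8
Correct: The correct gradient is 8.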